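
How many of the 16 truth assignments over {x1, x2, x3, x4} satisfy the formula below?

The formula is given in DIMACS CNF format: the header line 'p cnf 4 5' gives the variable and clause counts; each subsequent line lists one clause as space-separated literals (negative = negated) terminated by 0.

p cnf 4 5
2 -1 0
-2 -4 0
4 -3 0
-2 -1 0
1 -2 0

There are 2^4 = 16 truth assignments over (x1, x2, x3, x4).
Split on x1. With x1 = True, the clauses containing x1 are satisfied and ¬x1 drops from the rest; 0 of the 2^3 = 8 assignments to the other variables satisfy what remains.
With x1 = False, by the same count on the reduced clause set, 3 assignments work.
(One model: x1=F, x2=F, x3=F, x4=F.)
Total: 0 + 3 = 3.

3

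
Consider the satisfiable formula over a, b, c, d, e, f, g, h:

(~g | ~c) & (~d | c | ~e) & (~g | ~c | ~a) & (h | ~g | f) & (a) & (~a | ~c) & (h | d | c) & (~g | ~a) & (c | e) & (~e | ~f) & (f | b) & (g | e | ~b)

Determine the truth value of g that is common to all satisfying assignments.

Suppose g = 1.
The clause (~c) is unit, so c = 0.
The clause (a) is unit, so a = 1.
But (~a) is also a unit clause — contradiction.
So every satisfying assignment has g = False.

False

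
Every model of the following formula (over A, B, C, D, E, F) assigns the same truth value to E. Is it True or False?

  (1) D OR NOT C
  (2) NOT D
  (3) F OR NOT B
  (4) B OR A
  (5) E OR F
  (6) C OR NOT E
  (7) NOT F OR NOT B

False

Suppose E = true.
Unit clause (NOT D) forces D = false.
Unit clause (NOT C) forces C = false.
But (C) is also a unit clause — contradiction.
So every satisfying assignment has E = False.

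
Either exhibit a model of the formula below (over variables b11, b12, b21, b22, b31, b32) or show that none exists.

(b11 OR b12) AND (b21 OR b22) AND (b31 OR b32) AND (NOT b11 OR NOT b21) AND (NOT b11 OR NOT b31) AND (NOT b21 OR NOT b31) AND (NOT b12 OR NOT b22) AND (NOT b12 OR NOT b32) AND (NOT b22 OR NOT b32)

UNSATISFIABLE

Suppose b11 = true.
From the singleton clause (NOT b21), b21 = false.
From the singleton clause (b22), b22 = true.
From the singleton clause (NOT b31), b31 = false.
From the singleton clause (b32), b32 = true.
But (NOT b32) is also a unit clause — contradiction.
Backtrack on b11: now try b11 = false.
From the singleton clause (b12), b12 = true.
From the singleton clause (NOT b22), b22 = false.
From the singleton clause (b21), b21 = true.
From the singleton clause (NOT b31), b31 = false.
From the singleton clause (b32), b32 = true.
But (NOT b32) is also a unit clause — contradiction.
Either choice for b11 ends in contradiction.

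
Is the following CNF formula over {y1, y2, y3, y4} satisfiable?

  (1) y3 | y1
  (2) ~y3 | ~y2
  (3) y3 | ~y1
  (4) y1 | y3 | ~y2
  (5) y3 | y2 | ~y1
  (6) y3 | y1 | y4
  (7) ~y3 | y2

No, unsatisfiable

Try y3 = 1.
Unit clause (~y2) forces y2 = 0.
That conflicts with the unit clause (y2).
Backtrack on y3: now try y3 = 0.
Unit clause (y1) forces y1 = 1.
That conflicts with the unit clause (~y1).
Neither y3 = 1 nor y3 = 0 works.
No assignment satisfies every clause.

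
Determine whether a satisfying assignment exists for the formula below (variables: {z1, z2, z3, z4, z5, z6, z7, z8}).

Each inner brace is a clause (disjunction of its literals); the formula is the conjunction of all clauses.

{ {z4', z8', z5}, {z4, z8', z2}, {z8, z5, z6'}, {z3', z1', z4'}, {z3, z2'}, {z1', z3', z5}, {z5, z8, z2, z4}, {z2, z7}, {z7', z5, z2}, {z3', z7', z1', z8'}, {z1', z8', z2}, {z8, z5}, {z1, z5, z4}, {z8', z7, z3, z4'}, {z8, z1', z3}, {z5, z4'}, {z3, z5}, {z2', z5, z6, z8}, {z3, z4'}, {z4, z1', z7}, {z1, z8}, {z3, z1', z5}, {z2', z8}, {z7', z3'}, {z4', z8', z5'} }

Suppose z3 = 1.
From the singleton clause (z7'), z7 = 0.
From the singleton clause (z2), z2 = 1.
From the singleton clause (z8), z8 = 1.
Suppose z4 = 0.
From the singleton clause (z1'), z1 = 0.
From the singleton clause (z5), z5 = 1.
All clauses hold; z6 can take either value.
A satisfying assignment: z1: 0, z2: 1, z3: 1, z4: 0, z5: 1, z6: 1, z7: 0, z8: 1.

Yes, satisfiable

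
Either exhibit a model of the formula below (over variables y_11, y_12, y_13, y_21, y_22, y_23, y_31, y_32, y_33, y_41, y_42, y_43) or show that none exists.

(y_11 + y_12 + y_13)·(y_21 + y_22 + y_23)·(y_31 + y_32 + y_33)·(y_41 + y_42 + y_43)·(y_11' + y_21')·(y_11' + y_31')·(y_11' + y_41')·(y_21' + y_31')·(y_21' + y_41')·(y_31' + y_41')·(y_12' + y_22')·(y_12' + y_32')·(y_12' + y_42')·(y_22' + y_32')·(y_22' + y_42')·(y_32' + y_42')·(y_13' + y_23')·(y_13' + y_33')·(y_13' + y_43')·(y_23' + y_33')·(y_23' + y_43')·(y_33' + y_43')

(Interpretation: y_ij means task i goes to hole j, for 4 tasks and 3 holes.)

Suppose y_11 = 0.
Suppose y_12 = 1.
(y_22') alone gives y_22 = 0.
(y_32') alone gives y_32 = 0.
(y_42') alone gives y_42 = 0.
Suppose y_21 = 1.
(y_31') alone gives y_31 = 0.
(y_33) alone gives y_33 = 1.
(y_41') alone gives y_41 = 0.
(y_43) alone gives y_43 = 1.
That conflicts with the unit clause (y_43').
That branch fails; take y_21 = 0 instead.
(y_23) alone gives y_23 = 1.
(y_13') alone gives y_13 = 0.
(y_33') alone gives y_33 = 0.
(y_31) alone gives y_31 = 1.
(y_41') alone gives y_41 = 0.
(y_43) alone gives y_43 = 1.
That conflicts with the unit clause (y_43').
Either choice for y_21 ends in contradiction.
That branch fails; take y_12 = 0 instead.
(y_13) alone gives y_13 = 1.
(y_23') alone gives y_23 = 0.
(y_33') alone gives y_33 = 0.
(y_43') alone gives y_43 = 0.
Suppose y_21 = 1.
(y_31') alone gives y_31 = 0.
(y_32) alone gives y_32 = 1.
(y_41') alone gives y_41 = 0.
(y_42) alone gives y_42 = 1.
That conflicts with the unit clause (y_42').
That branch fails; take y_21 = 0 instead.
(y_22) alone gives y_22 = 1.
(y_32') alone gives y_32 = 0.
(y_31) alone gives y_31 = 1.
(y_41') alone gives y_41 = 0.
(y_42) alone gives y_42 = 1.
That conflicts with the unit clause (y_42').
Either choice for y_21 ends in contradiction.
Either choice for y_12 ends in contradiction.
That branch fails; take y_11 = 1 instead.
(y_21') alone gives y_21 = 0.
(y_31') alone gives y_31 = 0.
(y_41') alone gives y_41 = 0.
Suppose y_22 = 1.
(y_12') alone gives y_12 = 0.
(y_32') alone gives y_32 = 0.
(y_33) alone gives y_33 = 1.
(y_42') alone gives y_42 = 0.
(y_43) alone gives y_43 = 1.
That conflicts with the unit clause (y_43').
That branch fails; take y_22 = 0 instead.
(y_23) alone gives y_23 = 1.
(y_13') alone gives y_13 = 0.
(y_33') alone gives y_33 = 0.
(y_32) alone gives y_32 = 1.
(y_12') alone gives y_12 = 0.
(y_42') alone gives y_42 = 0.
(y_43) alone gives y_43 = 1.
That conflicts with the unit clause (y_43').
Either choice for y_22 ends in contradiction.
Either choice for y_11 ends in contradiction.

UNSATISFIABLE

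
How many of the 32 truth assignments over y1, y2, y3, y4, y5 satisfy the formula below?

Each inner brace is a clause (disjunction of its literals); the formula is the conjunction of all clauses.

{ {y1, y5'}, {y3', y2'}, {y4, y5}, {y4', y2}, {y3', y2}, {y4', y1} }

There are 2^5 = 32 truth assignments over (y1, y2, y3, y4, y5).
Split on y2. With y2 = 1, the clauses containing y2 are satisfied and y2' drops from the rest; 3 of the 2^4 = 16 assignments to the other variables satisfy what remains.
With y2 = 0, by the same count on the reduced clause set, 1 assignment works.
(One model: y1=T, y2=F, y3=F, y4=F, y5=T.)
Total: 3 + 1 = 4.

4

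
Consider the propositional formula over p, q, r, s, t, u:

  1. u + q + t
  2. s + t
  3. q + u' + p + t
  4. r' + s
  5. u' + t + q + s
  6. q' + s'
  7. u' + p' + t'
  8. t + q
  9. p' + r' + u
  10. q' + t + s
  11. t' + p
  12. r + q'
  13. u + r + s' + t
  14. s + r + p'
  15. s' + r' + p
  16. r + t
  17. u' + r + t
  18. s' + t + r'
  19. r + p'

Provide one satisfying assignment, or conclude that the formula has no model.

UNSATISFIABLE

Branch on s: set s = 1.
(q') alone gives q = 0.
(t) alone gives t = 1.
(p) alone gives p = 1.
(u') alone gives u = 0.
(r') alone gives r = 0.
Now (r) is unsatisfied and unit — conflict.
Backtrack on s: now try s = 0.
(t) alone gives t = 1.
(r') alone gives r = 0.
(p) alone gives p = 1.
Now (p') is unsatisfied and unit — conflict.
Either choice for s ends in contradiction.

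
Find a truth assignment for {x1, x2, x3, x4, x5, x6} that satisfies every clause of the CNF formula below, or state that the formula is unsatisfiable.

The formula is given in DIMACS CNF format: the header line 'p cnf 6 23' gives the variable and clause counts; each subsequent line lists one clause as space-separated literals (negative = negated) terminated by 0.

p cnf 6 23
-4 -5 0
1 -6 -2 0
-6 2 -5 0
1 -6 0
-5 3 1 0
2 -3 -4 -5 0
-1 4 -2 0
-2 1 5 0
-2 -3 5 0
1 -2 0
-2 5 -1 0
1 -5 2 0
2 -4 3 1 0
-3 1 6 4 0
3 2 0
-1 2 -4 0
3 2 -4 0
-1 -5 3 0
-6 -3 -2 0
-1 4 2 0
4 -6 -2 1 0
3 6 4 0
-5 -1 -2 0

x1 ↦ False; x2 ↦ False; x3 ↦ True; x4 ↦ True; x5 ↦ False; x6 ↦ False

Branch on x4: set x4 = True.
From the singleton clause (¬x5), x5 = False.
Branch on x1: set x1 = False.
From the singleton clause (¬x6), x6 = False.
From the singleton clause (¬x2), x2 = False.
From the singleton clause (x3), x3 = True.
This assignment satisfies each clause.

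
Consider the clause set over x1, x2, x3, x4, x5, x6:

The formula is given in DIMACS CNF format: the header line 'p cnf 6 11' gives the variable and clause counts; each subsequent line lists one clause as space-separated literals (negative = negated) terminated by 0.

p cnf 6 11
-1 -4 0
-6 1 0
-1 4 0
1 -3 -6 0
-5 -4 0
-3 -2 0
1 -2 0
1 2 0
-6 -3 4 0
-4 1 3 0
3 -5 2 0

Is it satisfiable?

Unsatisfiable

Suppose x1 = False.
From the singleton clause (¬x6), x6 = False.
From the singleton clause (¬x2), x2 = False.
That conflicts with the unit clause (x2).
That branch fails; take x1 = True instead.
From the singleton clause (¬x4), x4 = False.
That conflicts with the unit clause (x4).
Neither x1 = True nor x1 = False works.
No assignment satisfies every clause.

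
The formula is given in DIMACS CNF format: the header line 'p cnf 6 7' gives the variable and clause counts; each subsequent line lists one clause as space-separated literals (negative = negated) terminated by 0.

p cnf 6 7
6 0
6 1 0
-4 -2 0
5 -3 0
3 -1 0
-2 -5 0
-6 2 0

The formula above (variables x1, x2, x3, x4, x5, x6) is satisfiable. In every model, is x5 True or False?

Suppose x5 = True.
From the singleton clause (x6), x6 = True.
From the singleton clause (¬x2), x2 = False.
Now (x2) is unsatisfied and unit — conflict.
So every satisfying assignment has x5 = False.

False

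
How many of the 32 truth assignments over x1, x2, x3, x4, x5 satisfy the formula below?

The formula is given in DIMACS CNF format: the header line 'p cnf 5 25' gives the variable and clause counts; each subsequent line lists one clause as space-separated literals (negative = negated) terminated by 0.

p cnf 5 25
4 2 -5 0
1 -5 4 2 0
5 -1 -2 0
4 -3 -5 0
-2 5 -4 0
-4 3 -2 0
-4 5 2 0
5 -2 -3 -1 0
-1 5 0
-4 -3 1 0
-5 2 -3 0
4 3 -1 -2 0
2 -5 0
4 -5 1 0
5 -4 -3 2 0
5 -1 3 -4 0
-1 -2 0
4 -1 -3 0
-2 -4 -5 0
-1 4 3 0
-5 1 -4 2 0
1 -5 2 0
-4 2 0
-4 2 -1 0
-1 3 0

4

There are 2^5 = 32 truth assignments over (x1, x2, x3, x4, x5).
Split on x5. With x5 = True, the clauses containing x5 are satisfied and ¬x5 drops from the rest; 0 of the 2^4 = 16 assignments to the other variables satisfy what remains.
With x5 = False, by the same count on the reduced clause set, 4 assignments work.
(One model: x1=F, x2=F, x3=F, x4=F, x5=F.)
Total: 0 + 4 = 4.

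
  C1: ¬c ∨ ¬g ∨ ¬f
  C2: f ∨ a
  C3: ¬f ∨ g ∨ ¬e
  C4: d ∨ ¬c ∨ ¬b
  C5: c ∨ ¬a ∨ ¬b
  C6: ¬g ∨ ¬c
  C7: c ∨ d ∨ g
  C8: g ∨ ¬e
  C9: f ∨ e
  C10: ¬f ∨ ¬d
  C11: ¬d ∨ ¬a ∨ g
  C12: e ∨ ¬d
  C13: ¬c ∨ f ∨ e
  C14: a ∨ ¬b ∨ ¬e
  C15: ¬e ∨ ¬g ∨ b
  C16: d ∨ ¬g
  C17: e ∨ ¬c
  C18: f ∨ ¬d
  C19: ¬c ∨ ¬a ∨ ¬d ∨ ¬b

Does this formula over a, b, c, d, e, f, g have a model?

Case f = True:
From the singleton clause (¬d), d = False.
From the singleton clause (¬g), g = False.
From the singleton clause (¬e), e = False.
From the singleton clause (c), c = True.
Now (¬c) is unsatisfied and unit — conflict.
So f must be the other value — set f = False.
From the singleton clause (a), a = True.
From the singleton clause (e), e = True.
From the singleton clause (g), g = True.
From the singleton clause (¬c), c = False.
From the singleton clause (¬b), b = False.
Now (b) is unsatisfied and unit — conflict.
Either choice for f ends in contradiction.
No assignment satisfies every clause.

No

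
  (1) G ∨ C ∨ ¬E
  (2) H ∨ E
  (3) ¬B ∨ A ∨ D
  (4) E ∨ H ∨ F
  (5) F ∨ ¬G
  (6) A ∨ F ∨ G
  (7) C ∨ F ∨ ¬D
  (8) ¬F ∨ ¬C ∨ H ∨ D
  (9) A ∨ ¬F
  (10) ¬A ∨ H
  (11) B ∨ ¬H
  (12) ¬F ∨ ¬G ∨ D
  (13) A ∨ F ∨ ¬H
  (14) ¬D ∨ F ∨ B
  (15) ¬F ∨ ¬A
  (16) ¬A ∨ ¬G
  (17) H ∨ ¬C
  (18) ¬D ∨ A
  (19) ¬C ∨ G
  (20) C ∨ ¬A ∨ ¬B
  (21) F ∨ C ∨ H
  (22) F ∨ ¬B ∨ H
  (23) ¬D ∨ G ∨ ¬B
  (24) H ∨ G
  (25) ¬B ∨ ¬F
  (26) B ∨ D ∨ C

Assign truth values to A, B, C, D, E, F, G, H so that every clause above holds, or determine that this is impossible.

Try H = True.
Unit clause (B) forces B = True.
Unit clause (¬F) forces F = False.
Unit clause (¬G) forces G = False.
Unit clause (A) forces A = True.
Unit clause (¬C) forces C = False.
That conflicts with the unit clause (C).
That branch fails; take H = False instead.
Unit clause (E) forces E = True.
Unit clause (¬A) forces A = False.
Unit clause (¬F) forces F = False.
Unit clause (¬G) forces G = False.
That conflicts with the unit clause (G).
Neither H = True nor H = False works.

UNSATISFIABLE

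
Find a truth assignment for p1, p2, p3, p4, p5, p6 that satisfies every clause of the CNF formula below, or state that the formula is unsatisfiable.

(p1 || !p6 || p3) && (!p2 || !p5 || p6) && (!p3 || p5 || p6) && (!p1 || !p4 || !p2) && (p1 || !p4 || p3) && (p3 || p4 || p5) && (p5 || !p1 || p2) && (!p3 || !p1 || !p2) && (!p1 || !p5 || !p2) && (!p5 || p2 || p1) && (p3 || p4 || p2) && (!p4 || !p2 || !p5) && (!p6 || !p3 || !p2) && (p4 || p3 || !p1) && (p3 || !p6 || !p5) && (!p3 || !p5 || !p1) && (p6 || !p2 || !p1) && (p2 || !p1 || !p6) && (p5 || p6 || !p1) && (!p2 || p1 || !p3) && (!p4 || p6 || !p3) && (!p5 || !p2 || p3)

Suppose p1 = true.
Suppose p4 = true.
(!p2) alone gives p2 = false.
(p5) alone gives p5 = true.
(!p3) alone gives p3 = false.
(!p6) alone gives p6 = false.
Every clause now holds.

p1 ↦ true, p2 ↦ false, p3 ↦ false, p4 ↦ true, p5 ↦ true, p6 ↦ false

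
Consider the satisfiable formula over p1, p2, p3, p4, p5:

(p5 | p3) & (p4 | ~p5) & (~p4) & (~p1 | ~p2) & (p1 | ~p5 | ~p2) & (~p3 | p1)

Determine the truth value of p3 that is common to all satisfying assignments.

Suppose p3 = 0.
The clause (p5) is unit, so p5 = 1.
The clause (p4) is unit, so p4 = 1.
But (~p4) is also a unit clause — contradiction.
So every satisfying assignment has p3 = True.

True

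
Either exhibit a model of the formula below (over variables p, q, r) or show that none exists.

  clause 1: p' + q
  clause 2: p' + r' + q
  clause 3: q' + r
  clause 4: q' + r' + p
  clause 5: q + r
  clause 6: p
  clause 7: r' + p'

UNSATISFIABLE

Unit clause (p) forces p = 1.
Unit clause (q) forces q = 1.
Unit clause (r) forces r = 1.
That conflicts with the unit clause (r').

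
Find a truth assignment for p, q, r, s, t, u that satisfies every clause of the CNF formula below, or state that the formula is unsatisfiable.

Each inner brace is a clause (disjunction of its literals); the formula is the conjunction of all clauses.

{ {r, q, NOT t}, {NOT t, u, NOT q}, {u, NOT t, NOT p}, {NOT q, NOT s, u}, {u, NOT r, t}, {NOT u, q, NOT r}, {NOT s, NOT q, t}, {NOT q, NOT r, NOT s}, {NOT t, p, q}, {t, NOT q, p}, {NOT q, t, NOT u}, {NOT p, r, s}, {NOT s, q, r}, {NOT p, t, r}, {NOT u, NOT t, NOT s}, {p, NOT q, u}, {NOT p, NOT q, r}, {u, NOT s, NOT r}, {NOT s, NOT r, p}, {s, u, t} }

p=false; q=true; r=false; s=false; t=true; u=true

Try r = false.
Try q = true.
Unit clause (NOT p) forces p = false.
Unit clause (t) forces t = true.
Unit clause (u) forces u = true.
Unit clause (NOT s) forces s = false.
This assignment satisfies each clause.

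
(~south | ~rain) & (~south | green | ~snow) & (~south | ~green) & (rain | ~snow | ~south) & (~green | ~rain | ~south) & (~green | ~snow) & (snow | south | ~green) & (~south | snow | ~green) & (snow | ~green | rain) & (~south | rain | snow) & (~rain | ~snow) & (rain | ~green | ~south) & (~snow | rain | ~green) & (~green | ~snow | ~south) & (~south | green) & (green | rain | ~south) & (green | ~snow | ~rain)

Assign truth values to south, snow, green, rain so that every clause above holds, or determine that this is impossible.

south: 0, snow: 1, green: 0, rain: 0

Branch on south: set south = 0.
Branch on green: set green = 0.
Branch on rain: set rain = 0.
Every clause is now satisfied; snow is unconstrained.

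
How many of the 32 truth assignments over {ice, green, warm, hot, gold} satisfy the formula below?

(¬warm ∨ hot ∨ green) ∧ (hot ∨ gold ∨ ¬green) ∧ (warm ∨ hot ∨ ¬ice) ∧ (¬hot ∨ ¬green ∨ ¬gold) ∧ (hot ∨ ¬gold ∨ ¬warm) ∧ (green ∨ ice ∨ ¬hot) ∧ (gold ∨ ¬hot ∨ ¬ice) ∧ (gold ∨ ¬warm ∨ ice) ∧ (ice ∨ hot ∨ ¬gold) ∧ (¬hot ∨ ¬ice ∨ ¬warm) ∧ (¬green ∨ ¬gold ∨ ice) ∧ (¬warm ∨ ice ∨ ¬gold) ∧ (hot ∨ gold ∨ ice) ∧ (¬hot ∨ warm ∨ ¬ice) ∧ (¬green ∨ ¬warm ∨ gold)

There are 2^5 = 32 truth assignments over (ice, green, warm, hot, gold).
Split on hot. With hot = True, the clauses containing hot are satisfied and ¬hot drops from the rest; 1 of the 2^4 = 16 assignments to the other variables satisfy what remains.
With hot = False, by the same count on the reduced clause set, 0 assignments work.
Total: 1 + 0 = 1.

1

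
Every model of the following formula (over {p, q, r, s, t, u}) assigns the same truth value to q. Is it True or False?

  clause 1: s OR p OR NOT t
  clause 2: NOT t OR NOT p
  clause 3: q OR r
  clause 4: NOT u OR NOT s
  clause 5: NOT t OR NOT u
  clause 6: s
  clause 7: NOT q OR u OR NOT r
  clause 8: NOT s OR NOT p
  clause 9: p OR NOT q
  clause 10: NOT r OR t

False

Suppose q = true.
The clause (s) is unit, so s = true.
The clause (NOT u) is unit, so u = false.
The clause (NOT r) is unit, so r = false.
The clause (NOT p) is unit, so p = false.
That conflicts with the unit clause (p).
So every satisfying assignment has q = False.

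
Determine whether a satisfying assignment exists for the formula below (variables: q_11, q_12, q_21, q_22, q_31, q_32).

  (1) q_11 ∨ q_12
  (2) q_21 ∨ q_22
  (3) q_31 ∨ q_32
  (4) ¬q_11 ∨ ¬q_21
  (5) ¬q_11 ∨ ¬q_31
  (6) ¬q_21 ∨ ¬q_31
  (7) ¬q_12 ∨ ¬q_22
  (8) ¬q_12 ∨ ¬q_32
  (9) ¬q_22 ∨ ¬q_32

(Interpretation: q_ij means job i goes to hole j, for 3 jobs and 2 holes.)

Unsatisfiable

Case q_11 = True:
The clause (¬q_21) is unit, so q_21 = False.
The clause (q_22) is unit, so q_22 = True.
The clause (¬q_31) is unit, so q_31 = False.
The clause (q_32) is unit, so q_32 = True.
That conflicts with the unit clause (¬q_32).
Backtrack on q_11: now try q_11 = False.
The clause (q_12) is unit, so q_12 = True.
The clause (¬q_22) is unit, so q_22 = False.
The clause (q_21) is unit, so q_21 = True.
The clause (¬q_31) is unit, so q_31 = False.
The clause (q_32) is unit, so q_32 = True.
That conflicts with the unit clause (¬q_32).
Neither q_11 = True nor q_11 = False works.
No assignment satisfies every clause.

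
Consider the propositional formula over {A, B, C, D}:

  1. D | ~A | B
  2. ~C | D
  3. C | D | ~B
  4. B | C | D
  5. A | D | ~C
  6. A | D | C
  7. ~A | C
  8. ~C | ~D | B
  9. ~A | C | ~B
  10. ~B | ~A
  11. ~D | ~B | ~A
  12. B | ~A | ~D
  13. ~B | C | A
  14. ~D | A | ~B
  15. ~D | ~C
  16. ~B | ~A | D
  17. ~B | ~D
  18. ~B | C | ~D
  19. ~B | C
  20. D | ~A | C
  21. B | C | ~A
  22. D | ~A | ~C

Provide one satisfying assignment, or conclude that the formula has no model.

A=0, B=0, C=0, D=1

Case C = 0:
(~A) alone gives A = 0.
(D) alone gives D = 1.
(~B) alone gives B = 0.
This assignment satisfies each clause.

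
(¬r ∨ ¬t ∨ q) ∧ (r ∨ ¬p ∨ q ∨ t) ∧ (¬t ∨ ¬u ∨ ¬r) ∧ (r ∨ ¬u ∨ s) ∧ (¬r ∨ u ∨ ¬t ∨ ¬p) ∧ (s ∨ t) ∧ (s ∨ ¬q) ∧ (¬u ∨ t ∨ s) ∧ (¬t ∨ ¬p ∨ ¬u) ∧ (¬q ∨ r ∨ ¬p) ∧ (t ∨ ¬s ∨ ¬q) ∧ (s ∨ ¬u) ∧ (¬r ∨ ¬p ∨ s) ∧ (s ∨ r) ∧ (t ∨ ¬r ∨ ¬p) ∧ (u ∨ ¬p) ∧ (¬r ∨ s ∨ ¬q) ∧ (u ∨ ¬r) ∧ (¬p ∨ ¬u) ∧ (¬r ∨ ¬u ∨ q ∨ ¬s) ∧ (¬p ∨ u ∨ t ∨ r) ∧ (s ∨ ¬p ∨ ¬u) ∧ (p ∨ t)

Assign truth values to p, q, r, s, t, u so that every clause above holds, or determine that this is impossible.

p: False, q: True, r: False, s: True, t: True, u: True

Case s = True:
Case t = True:
Case r = False:
Case p = False:
Every clause is now satisfied; q, u are unconstrained.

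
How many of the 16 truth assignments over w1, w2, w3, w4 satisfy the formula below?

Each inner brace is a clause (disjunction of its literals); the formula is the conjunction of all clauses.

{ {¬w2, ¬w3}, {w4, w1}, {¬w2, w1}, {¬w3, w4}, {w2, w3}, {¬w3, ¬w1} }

3

There are 2^4 = 16 truth assignments over (w1, w2, w3, w4).
Split on w4. With w4 = True, the clauses containing w4 are satisfied and ¬w4 drops from the rest; 2 of the 2^3 = 8 assignments to the other variables satisfy what remains.
With w4 = False, by the same count on the reduced clause set, 1 assignment works.
(One model: w1=F, w2=F, w3=T, w4=T.)
Total: 2 + 1 = 3.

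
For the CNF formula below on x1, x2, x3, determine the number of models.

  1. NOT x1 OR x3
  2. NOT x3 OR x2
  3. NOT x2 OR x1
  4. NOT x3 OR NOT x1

1

There are 2^3 = 8 truth assignments over (x1, x2, x3).
Check each against the 4 clauses (columns in the order x1, x2, x3):
  F F F  ✓ satisfies all
  F F T  ✗ fails (NOT x3 OR x2)
  F T F  ✗ fails (NOT x2 OR x1)
  F T T  ✗ fails (NOT x2 OR x1)
  T F F  ✗ fails (NOT x1 OR x3)
  T F T  ✗ fails (NOT x3 OR x2)
  T T F  ✗ fails (NOT x1 OR x3)
  T T T  ✗ fails (NOT x3 OR NOT x1)
1 of the 8 rows is a model.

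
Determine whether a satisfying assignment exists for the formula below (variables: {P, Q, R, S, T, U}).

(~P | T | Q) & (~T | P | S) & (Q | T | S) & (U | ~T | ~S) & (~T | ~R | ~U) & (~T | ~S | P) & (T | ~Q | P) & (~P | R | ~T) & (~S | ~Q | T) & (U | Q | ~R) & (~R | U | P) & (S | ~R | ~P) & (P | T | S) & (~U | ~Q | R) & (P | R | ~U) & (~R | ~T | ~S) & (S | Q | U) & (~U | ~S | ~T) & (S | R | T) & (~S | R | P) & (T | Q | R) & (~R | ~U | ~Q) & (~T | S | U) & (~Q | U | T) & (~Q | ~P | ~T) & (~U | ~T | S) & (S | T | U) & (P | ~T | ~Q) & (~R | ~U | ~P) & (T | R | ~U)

Yes, satisfiable

Branch on P: set P = 0.
Branch on T: set T = 0.
From the singleton clause (~Q), Q = 0.
From the singleton clause (S), S = 1.
From the singleton clause (R), R = 1.
From the singleton clause (U), U = 1.
All clauses are satisfied.
A satisfying assignment: P=0, Q=0, R=1, S=1, T=0, U=1.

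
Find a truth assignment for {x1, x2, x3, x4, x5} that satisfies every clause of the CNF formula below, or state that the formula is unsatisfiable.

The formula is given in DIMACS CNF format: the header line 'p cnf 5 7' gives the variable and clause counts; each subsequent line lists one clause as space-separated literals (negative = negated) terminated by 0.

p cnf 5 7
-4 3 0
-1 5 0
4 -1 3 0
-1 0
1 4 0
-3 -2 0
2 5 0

From the singleton clause (¬x1), x1 = False.
From the singleton clause (x4), x4 = True.
From the singleton clause (x3), x3 = True.
From the singleton clause (¬x2), x2 = False.
From the singleton clause (x5), x5 = True.
Every clause now holds.

x1: False,  x2: False,  x3: True,  x4: True,  x5: True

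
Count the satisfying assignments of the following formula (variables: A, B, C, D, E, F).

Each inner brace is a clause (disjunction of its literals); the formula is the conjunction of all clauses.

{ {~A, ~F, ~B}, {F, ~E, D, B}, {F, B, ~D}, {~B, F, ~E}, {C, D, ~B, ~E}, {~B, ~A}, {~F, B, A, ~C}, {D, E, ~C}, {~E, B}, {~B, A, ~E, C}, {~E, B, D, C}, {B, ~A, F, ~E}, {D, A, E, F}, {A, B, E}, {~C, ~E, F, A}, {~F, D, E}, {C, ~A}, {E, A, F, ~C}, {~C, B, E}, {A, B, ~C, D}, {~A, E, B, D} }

5

There are 2^6 = 64 truth assignments over (A, B, C, D, E, F).
Split on A. With A = 1, the clauses containing A are satisfied and ~A drops from the rest; 0 of the 2^5 = 32 assignments to the other variables satisfy what remains.
With A = 0, by the same count on the reduced clause set, 5 assignments work.
(One model: A=F, B=T, C=F, D=T, E=F, F=F.)
Total: 0 + 5 = 5.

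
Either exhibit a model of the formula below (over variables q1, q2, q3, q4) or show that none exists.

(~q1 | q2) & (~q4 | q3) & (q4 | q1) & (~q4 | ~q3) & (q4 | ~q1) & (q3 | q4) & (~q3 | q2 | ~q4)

UNSATISFIABLE

Case q1 = 0:
The clause (q4) is unit, so q4 = 1.
The clause (q3) is unit, so q3 = 1.
But (~q3) is also a unit clause — contradiction.
Backtrack on q1: now try q1 = 1.
The clause (q2) is unit, so q2 = 1.
The clause (q4) is unit, so q4 = 1.
The clause (q3) is unit, so q3 = 1.
But (~q3) is also a unit clause — contradiction.
Neither q1 = 1 nor q1 = 0 works.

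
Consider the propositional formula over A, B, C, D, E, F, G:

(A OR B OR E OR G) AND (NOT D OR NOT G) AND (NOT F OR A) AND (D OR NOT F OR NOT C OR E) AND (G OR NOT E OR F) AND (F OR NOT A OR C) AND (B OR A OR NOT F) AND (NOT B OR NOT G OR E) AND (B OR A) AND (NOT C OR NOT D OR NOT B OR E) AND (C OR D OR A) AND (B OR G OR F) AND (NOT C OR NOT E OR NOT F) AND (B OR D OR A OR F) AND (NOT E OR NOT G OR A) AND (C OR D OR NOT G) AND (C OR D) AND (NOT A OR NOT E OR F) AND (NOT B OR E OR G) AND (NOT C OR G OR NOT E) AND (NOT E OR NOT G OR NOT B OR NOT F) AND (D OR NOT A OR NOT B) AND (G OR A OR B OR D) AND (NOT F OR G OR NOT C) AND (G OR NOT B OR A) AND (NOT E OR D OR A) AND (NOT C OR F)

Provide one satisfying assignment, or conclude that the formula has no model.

A=true, B=true, C=false, D=true, E=true, F=true, G=false

Suppose D = true.
(NOT G) alone gives G = false.
Suppose F = true.
(A) alone gives A = true.
(NOT C) alone gives C = false.
Suppose B = true.
(E) alone gives E = true.
All clauses are satisfied.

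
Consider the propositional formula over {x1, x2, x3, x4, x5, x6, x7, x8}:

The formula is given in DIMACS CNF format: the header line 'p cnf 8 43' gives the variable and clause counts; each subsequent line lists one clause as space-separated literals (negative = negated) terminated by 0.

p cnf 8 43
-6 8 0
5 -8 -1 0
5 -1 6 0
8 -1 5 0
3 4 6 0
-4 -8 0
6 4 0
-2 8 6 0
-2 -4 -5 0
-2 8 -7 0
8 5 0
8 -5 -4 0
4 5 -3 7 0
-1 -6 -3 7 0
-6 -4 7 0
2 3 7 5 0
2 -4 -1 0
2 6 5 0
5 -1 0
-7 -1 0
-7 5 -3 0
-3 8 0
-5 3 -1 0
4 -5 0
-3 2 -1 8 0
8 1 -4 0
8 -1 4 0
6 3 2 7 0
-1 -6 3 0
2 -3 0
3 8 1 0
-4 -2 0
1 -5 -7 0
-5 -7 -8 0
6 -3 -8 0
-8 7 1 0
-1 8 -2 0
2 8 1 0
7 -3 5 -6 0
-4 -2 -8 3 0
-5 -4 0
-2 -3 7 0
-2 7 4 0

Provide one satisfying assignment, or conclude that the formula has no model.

Case x6 = True:
From the singleton clause (x8), x8 = True.
From the singleton clause (¬x4), x4 = False.
From the singleton clause (¬x5), x5 = False.
From the singleton clause (¬x1), x1 = False.
From the singleton clause (x7), x7 = True.
From the singleton clause (¬x3), x3 = False.
All clauses hold; x2 can take either value.

x1=False, x2=True, x3=False, x4=False, x5=False, x6=True, x7=True, x8=True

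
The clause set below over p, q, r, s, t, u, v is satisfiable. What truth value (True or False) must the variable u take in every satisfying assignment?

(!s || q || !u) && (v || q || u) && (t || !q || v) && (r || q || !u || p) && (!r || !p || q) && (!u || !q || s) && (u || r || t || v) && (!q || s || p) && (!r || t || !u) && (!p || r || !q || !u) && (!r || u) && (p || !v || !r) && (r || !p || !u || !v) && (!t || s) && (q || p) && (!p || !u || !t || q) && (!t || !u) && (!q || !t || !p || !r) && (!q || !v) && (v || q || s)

False

Suppose u = true.
Unit clause (!t) forces t = false.
Unit clause (!r) forces r = false.
Branch on s: set s = false.
Unit clause (!q) forces q = false.
Unit clause (p) forces p = true.
Unit clause (!v) forces v = false.
That conflicts with the unit clause (v).
Undo s and try s = true.
Unit clause (q) forces q = true.
Unit clause (v) forces v = true.
That conflicts with the unit clause (!v).
Either choice for s ends in contradiction.
So every satisfying assignment has u = False.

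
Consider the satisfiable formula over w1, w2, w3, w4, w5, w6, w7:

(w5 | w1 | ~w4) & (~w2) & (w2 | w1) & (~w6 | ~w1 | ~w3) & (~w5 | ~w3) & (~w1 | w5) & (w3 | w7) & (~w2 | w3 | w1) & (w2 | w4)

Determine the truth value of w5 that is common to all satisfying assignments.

True

Suppose w5 = 0.
(~w2) alone gives w2 = 0.
(w1) alone gives w1 = 1.
That conflicts with the unit clause (~w1).
So every satisfying assignment has w5 = True.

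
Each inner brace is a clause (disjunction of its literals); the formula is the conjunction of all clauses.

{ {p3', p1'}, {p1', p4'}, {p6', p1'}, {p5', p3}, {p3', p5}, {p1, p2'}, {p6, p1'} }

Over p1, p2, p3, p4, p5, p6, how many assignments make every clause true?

8

There are 2^6 = 64 truth assignments over (p1, p2, p3, p4, p5, p6).
Split on p3. With p3 = 1, the clauses containing p3 are satisfied and p3' drops from the rest; 4 of the 2^5 = 32 assignments to the other variables satisfy what remains.
With p3 = 0, by the same count on the reduced clause set, 4 assignments work.
Total: 4 + 4 = 8.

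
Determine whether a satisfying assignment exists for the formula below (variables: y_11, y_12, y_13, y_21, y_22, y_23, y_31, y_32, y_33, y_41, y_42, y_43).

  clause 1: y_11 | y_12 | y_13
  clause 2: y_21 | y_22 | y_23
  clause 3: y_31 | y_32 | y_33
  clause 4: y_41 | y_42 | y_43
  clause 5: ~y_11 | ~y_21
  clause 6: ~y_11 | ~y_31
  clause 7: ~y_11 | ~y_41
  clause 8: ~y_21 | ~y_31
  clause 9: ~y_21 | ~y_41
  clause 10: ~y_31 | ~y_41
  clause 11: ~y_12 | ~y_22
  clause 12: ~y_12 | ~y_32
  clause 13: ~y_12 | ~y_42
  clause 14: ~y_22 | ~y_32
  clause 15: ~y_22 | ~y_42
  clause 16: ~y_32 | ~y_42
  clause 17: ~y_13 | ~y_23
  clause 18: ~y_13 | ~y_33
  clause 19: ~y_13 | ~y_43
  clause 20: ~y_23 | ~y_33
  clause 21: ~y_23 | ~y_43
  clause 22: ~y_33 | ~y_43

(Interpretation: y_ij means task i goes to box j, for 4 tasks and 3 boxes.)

Suppose y_11 = 0.
Suppose y_12 = 1.
Unit clause (~y_22) forces y_22 = 0.
Unit clause (~y_32) forces y_32 = 0.
Unit clause (~y_42) forces y_42 = 0.
Suppose y_21 = 1.
Unit clause (~y_31) forces y_31 = 0.
Unit clause (y_33) forces y_33 = 1.
Unit clause (~y_41) forces y_41 = 0.
Unit clause (y_43) forces y_43 = 1.
Now (~y_43) is unsatisfied and unit — conflict.
Backtrack on y_21: now try y_21 = 0.
Unit clause (y_23) forces y_23 = 1.
Unit clause (~y_13) forces y_13 = 0.
Unit clause (~y_33) forces y_33 = 0.
Unit clause (y_31) forces y_31 = 1.
Unit clause (~y_41) forces y_41 = 0.
Unit clause (y_43) forces y_43 = 1.
Now (~y_43) is unsatisfied and unit — conflict.
Both values of y_21 lead to a conflict.
Backtrack on y_12: now try y_12 = 0.
Unit clause (y_13) forces y_13 = 1.
Unit clause (~y_23) forces y_23 = 0.
Unit clause (~y_33) forces y_33 = 0.
Unit clause (~y_43) forces y_43 = 0.
Suppose y_21 = 1.
Unit clause (~y_31) forces y_31 = 0.
Unit clause (y_32) forces y_32 = 1.
Unit clause (~y_41) forces y_41 = 0.
Unit clause (y_42) forces y_42 = 1.
Now (~y_42) is unsatisfied and unit — conflict.
Backtrack on y_21: now try y_21 = 0.
Unit clause (y_22) forces y_22 = 1.
Unit clause (~y_32) forces y_32 = 0.
Unit clause (y_31) forces y_31 = 1.
Unit clause (~y_41) forces y_41 = 0.
Unit clause (y_42) forces y_42 = 1.
Now (~y_42) is unsatisfied and unit — conflict.
Both values of y_21 lead to a conflict.
Both values of y_12 lead to a conflict.
Backtrack on y_11: now try y_11 = 1.
Unit clause (~y_21) forces y_21 = 0.
Unit clause (~y_31) forces y_31 = 0.
Unit clause (~y_41) forces y_41 = 0.
Suppose y_22 = 1.
Unit clause (~y_12) forces y_12 = 0.
Unit clause (~y_32) forces y_32 = 0.
Unit clause (y_33) forces y_33 = 1.
Unit clause (~y_42) forces y_42 = 0.
Unit clause (y_43) forces y_43 = 1.
Now (~y_43) is unsatisfied and unit — conflict.
Backtrack on y_22: now try y_22 = 0.
Unit clause (y_23) forces y_23 = 1.
Unit clause (~y_13) forces y_13 = 0.
Unit clause (~y_33) forces y_33 = 0.
Unit clause (y_32) forces y_32 = 1.
Unit clause (~y_12) forces y_12 = 0.
Unit clause (~y_42) forces y_42 = 0.
Unit clause (y_43) forces y_43 = 1.
Now (~y_43) is unsatisfied and unit — conflict.
Both values of y_22 lead to a conflict.
Both values of y_11 lead to a conflict.
No assignment satisfies every clause.

Unsatisfiable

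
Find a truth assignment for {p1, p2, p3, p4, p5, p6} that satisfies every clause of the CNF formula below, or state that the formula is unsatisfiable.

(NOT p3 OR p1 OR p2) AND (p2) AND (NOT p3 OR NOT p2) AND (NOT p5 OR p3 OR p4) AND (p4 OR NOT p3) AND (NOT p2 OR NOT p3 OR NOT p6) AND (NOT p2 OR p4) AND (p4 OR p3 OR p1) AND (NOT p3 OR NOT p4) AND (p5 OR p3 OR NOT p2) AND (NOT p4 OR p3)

From the singleton clause (p2), p2 = true.
From the singleton clause (NOT p3), p3 = false.
From the singleton clause (p4), p4 = true.
That conflicts with the unit clause (NOT p4).

UNSATISFIABLE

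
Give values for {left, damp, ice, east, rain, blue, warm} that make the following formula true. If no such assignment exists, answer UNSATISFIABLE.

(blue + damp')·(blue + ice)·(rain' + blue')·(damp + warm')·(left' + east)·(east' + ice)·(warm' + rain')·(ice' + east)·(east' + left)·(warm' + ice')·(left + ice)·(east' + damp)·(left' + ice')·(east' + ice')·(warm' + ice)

UNSATISFIABLE

Suppose blue = 1.
The clause (rain') is unit, so rain = 0.
Suppose damp = 1.
Suppose left = 0.
The clause (east') is unit, so east = 0.
The clause (ice') is unit, so ice = 0.
Now (ice) is unsatisfied and unit — conflict.
That branch fails; take left = 1 instead.
The clause (east) is unit, so east = 1.
The clause (ice) is unit, so ice = 1.
Now (ice') is unsatisfied and unit — conflict.
Neither left = 1 nor left = 0 works.
That branch fails; take damp = 0 instead.
The clause (warm') is unit, so warm = 0.
The clause (east') is unit, so east = 0.
The clause (left') is unit, so left = 0.
The clause (ice') is unit, so ice = 0.
Now (ice) is unsatisfied and unit — conflict.
Neither damp = 1 nor damp = 0 works.
That branch fails; take blue = 0 instead.
The clause (damp') is unit, so damp = 0.
The clause (ice) is unit, so ice = 1.
The clause (warm') is unit, so warm = 0.
The clause (east) is unit, so east = 1.
Now (east') is unsatisfied and unit — conflict.
Neither blue = 1 nor blue = 0 works.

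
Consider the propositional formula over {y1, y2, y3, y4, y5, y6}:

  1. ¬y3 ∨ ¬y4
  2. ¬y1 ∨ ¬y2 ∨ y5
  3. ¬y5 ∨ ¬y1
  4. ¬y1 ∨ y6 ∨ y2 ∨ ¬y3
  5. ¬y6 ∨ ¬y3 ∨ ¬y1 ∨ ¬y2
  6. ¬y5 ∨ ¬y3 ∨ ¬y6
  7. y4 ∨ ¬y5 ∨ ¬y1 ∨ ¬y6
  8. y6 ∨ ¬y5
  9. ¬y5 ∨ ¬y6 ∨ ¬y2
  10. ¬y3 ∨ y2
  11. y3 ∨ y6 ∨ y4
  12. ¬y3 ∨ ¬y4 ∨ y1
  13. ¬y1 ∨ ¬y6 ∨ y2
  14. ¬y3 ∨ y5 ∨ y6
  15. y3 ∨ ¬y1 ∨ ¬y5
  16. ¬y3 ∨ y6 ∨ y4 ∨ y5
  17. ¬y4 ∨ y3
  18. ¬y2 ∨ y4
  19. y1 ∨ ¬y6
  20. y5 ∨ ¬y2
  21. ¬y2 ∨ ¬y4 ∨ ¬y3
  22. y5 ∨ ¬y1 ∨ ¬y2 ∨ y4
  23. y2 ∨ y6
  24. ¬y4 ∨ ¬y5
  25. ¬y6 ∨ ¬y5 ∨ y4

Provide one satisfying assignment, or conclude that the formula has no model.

UNSATISFIABLE

Try y3 = False.
The clause (¬y4) is unit, so y4 = False.
The clause (y6) is unit, so y6 = True.
The clause (¬y2) is unit, so y2 = False.
The clause (¬y1) is unit, so y1 = False.
That conflicts with the unit clause (y1).
Undo y3 and try y3 = True.
The clause (¬y4) is unit, so y4 = False.
The clause (y2) is unit, so y2 = True.
That conflicts with the unit clause (¬y2).
Either choice for y3 ends in contradiction.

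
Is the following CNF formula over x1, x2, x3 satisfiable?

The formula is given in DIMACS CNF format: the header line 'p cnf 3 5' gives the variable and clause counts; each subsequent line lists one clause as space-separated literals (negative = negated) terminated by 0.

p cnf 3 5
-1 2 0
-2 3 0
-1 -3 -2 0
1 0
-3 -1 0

(x1) alone gives x1 = True.
(x2) alone gives x2 = True.
(x3) alone gives x3 = True.
That conflicts with the unit clause (¬x3).
No assignment satisfies every clause.

No, unsatisfiable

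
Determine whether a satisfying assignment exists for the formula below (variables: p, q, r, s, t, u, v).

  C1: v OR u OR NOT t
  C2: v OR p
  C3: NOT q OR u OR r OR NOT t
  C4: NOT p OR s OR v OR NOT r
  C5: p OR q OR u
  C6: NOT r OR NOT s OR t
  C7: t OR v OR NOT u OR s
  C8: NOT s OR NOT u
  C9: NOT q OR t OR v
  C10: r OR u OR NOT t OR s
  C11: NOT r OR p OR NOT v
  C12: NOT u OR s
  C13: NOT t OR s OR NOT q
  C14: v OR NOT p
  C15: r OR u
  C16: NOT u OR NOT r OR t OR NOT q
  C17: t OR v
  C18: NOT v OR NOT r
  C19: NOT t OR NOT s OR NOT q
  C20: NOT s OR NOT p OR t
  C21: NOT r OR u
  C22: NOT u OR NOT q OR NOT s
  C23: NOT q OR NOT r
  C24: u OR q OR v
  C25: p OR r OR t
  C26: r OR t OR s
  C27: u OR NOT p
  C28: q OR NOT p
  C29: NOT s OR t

Branch on v: set v = true.
(NOT r) alone gives r = false.
(u) alone gives u = true.
(NOT s) alone gives s = false.
That conflicts with the unit clause (s).
So v must be the other value — set v = false.
(p) alone gives p = true.
That conflicts with the unit clause (NOT p).
Neither v = true nor v = false works.
No assignment satisfies every clause.

No, unsatisfiable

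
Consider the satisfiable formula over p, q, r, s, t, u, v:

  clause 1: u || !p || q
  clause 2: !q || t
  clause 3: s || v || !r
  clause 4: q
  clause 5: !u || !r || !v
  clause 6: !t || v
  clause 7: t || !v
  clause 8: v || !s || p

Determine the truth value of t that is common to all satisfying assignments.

True

Suppose t = false.
Unit clause (!q) forces q = false.
But (q) is also a unit clause — contradiction.
So every satisfying assignment has t = True.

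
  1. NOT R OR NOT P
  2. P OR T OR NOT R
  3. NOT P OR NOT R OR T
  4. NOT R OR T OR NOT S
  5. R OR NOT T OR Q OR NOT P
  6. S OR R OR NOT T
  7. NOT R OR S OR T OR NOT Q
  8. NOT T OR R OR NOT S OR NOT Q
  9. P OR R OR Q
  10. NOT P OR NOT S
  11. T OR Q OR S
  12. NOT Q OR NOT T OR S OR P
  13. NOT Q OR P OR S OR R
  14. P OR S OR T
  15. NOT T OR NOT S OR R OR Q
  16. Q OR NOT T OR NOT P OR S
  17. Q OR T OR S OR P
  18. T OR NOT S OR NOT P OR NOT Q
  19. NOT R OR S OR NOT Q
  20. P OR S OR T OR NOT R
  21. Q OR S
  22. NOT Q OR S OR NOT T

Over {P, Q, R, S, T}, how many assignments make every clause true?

There are 2^5 = 32 truth assignments over (P, Q, R, S, T).
Split on P. With P = true, the clauses containing P are satisfied and NOT P drops from the rest; 1 of the 2^4 = 16 assignments to the other variables satisfy what remains.
With P = false, by the same count on the reduced clause set, 3 assignments work.
(One model: P=F, Q=F, R=T, S=T, T=T.)
Total: 1 + 3 = 4.

4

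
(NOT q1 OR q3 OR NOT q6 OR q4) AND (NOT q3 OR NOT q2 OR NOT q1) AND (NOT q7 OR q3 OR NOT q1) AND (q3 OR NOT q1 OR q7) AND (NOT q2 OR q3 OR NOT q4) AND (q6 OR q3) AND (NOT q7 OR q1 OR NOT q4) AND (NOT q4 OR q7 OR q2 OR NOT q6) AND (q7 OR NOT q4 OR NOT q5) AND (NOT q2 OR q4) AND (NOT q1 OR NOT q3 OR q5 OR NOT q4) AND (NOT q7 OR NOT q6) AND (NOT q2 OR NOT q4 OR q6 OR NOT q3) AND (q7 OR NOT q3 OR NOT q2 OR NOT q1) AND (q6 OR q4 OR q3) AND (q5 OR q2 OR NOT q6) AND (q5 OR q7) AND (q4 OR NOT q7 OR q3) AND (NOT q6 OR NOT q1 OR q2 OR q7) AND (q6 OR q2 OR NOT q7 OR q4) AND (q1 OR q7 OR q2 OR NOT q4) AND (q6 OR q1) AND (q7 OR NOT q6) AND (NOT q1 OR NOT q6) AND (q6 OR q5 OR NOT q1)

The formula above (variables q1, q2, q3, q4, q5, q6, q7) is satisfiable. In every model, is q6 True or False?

False

Suppose q6 = true.
Unit clause (NOT q7) forces q7 = false.
But (q7) is also a unit clause — contradiction.
So every satisfying assignment has q6 = False.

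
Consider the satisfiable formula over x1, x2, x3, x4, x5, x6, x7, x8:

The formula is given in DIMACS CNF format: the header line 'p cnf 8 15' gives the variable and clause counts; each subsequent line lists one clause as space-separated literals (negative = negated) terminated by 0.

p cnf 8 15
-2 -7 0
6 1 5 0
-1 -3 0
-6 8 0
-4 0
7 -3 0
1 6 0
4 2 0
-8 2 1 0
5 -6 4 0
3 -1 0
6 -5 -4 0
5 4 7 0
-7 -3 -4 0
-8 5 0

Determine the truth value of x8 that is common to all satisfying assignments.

True

Suppose x8 = False.
The clause (¬x6) is unit, so x6 = False.
The clause (¬x4) is unit, so x4 = False.
The clause (x1) is unit, so x1 = True.
The clause (¬x3) is unit, so x3 = False.
Now (x3) is unsatisfied and unit — conflict.
So every satisfying assignment has x8 = True.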